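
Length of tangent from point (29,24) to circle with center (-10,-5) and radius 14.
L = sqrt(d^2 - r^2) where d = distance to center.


d = sqrt((29+ 10)^2 + (24+ 5)^2) = sqrt(1521+841) = 48.6004
L = sqrt(2362.0000 - 196) = sqrt(2166.0000) = 46.5403

46.5403


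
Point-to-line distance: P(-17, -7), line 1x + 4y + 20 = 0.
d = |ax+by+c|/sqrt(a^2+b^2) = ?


|1*(-17) + 4*(-7) + 20| = |-25| = 25
sqrt(1 + 16) = sqrt(17) = 4.1231
d = 25/sqrt(17) = 6.0634

6.0634


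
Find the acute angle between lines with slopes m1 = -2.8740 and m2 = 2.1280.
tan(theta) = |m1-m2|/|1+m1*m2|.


m1-m2 = -5.002
1+m1*m2 = -5.115872
tan(theta) = |-5.002/(-5.115872)| = 0.977741
theta = arctan(|-5.002/(-5.115872)|) = 44.3552 degrees (acute angle)

44.3552 degrees


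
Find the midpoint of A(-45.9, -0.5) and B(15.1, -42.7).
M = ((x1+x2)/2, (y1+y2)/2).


Mx = (-45.9 + 15.1)/2 = -30.8/2 = -15.4000
My = (-0.5 - 42.7)/2 = -43.2/2 = -21.6000

(-15.4000, -21.6000)


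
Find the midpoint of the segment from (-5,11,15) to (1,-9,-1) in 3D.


Mx = (-5+1)/2 = -2.0000
My = (11- 9)/2 = 1.0000
Mz = (15- 1)/2 = 7.0000

M = (-2.0000, 1.0000, 7.0000)


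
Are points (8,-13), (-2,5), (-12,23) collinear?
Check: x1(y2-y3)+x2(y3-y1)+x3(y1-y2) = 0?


8*(5-23) - 2*(23+ 13) - 12*(-13-5)
= -144 - 72 + 216 = 0

Yes, collinear (determinant = 0)


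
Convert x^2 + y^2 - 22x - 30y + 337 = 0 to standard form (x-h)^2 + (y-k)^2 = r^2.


h = -D/2 = 22/2 = 11
k = -E/2 = 30/2 = 15
r^2 = h^2 + k^2 - F = 121 + 225 - 337 = 9
r = 3

Center (11, 15), radius = 3


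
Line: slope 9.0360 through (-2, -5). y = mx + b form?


y + 5 = 9.0360(x + 2)
y = 9.0360x - 5 - 9.0360*(-2)
y = 9.0360x + 13.0720

y = 9.0360x + 13.0720


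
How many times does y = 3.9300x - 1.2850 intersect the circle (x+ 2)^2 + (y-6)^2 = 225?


Substitute y = 3.9300x - 1.2850: (x+ 2)^2 + (3.9300x- 1.2850-6)^2 = 225
Expand to Ax^2 + Bx + C = 0, where b-k = -7.285
A = 1+m^2 = 16.4449
B = 2(m(b-k) - h) = 2(3.9300*(-7.285) + 2) = -53.2601
C = h^2 + (b-k)^2 - r^2 = 4 + 53.071225 - 225 = -167.928775
disc = B^2-4AC = 2836.6383 + 11046.2876 = 13882.9259
disc > 0

2 intersection points


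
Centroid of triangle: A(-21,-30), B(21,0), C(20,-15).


Gx = (-21+21+20)/3 = 20/3 = 6.6667
Gy = (-30+0- 15)/3 = -45/3 = -15.0000

G = (6.6667, -15.0000)


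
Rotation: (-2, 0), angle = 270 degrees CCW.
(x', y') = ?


cos(270) = 0, sin(270) = -1
x' = -2*0 - 0*(-1) = 0
y' = -2*(-1) + 0*0 = 2

(0, 2)


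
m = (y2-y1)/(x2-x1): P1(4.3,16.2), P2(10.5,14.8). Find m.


dy = 14.8 - 16.2 = -1.4
dx = 10.5 - 4.3 = 6.2
m = -1.4/6.2 = -0.2258

m = -0.2258


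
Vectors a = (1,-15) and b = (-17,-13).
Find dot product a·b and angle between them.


a·b = 1*(-17) - 15*(-13) = -17 + 195 = 178
|a| = sqrt(1+225) = 15.0333
|b| = sqrt(289+169) = 21.4009
cos(theta) = 178/(sqrt(226)*sqrt(458)) = 178/sqrt(103508) = 0.553265
theta = arccos(178/sqrt(103508)) = 56.4087 degrees

a·b = 178, theta = 56.4087 deg


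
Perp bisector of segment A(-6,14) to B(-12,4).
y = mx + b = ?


Midpoint = (-9, 9)
Slope of AB = dy/dx = -10/(-6) = 1.6667
Perp slope = -dx/dy = -6/10 = -0.6000
b = My - (perp slope)*Mx = 9 + (-6*(-9))/(-10) = 9 - 5.4000 = 3.6000

y = -0.6000x + 3.6000


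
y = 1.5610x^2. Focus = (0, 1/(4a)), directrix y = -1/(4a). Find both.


a = 1.5610
1/(4a) = 0.1602
Focus = (0, 0.1602)
Directrix: y = -0.1602

Focus = (0, 0.1602), Directrix: y = -0.1602


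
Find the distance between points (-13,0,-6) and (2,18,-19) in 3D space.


dx=15, dy=18, dz=-13
d = sqrt(225+324+169) = sqrt(718) = 26.7955

26.7955


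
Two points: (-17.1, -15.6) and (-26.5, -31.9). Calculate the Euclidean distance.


dx = -26.5 + 17.1 = -9.4
dy = -31.9 + 15.6 = -16.3
d = sqrt(88.36 + 265.69) = sqrt(354.05) = 18.8162

18.8162


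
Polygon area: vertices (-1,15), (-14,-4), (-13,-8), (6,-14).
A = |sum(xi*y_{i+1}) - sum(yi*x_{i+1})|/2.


sum(xi*y_{i+1}) = -1*(-4) - 14*(-8) - 13*(-14) + 6*15 = 388
sum(yi*x_{i+1}) = 15*(-14) - 4*(-13) - 8*6 - 14*(-1) = -192
Area = |388 + 192|/2 = 580/2 = 290.0000

290.0000 sq units


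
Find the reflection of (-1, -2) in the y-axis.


Reflection rule for y-axis: (-x, y)
(-1, -2) -> (1, -2)

(1, -2)


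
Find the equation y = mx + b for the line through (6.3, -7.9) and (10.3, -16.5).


m = (-8.6)/(4) = -2.1500
b = y1 - m*x1 = -7.9 - (-8.6*6.3)/(4) = -7.9 + 13.5450 = 5.6450

y = -2.1500x + 5.6450


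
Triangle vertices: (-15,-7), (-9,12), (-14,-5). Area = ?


-15*(12+ 5) = -255
-9*(-5+ 7) = -18
-14*(-7-12) = 266
sum = -7
Area = |-7|/2 = 3.5000

3.5000 sq units


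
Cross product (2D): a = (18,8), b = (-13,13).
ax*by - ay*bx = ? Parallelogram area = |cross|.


cross = 18*13 - 8*(-13) = 234 + 104 = 338
Parallelogram area = |338| = 338

cross = 338, parallelogram area = 338


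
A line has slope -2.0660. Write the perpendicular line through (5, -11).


Perpendicular slope = -1/m1 = -1/(-2.0660) = 0.4840
b2 = y0 - m2*x0 = -11 + 5/(-2.0660) = -11 - 2.4201 = -13.4201

y = 0.4840x - 13.4201


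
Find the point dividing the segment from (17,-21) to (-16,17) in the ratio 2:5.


Px = (2*(-16) + 5*17)/7 = 53/7 = 7.5714
Py = (2*17 + 5*(-21))/7 = -71/7 = -10.1429

P = (7.5714, -10.1429)


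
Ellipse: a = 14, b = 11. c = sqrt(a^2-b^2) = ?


c^2 = 14^2 - 11^2 = 196 - 121 = 75
c = sqrt(75) = 8.6603

c = 8.6603


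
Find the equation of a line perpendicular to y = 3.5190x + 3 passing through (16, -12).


Perpendicular slope = -1/m1 = -1/3.5190 = -0.2842
b2 = y0 - m2*x0 = -12 + 16/3.5190 = -12 + 4.5467 = -7.4533

y = -0.2842x - 7.4533


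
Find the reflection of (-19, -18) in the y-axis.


Reflection rule for y-axis: (-x, y)
(-19, -18) -> (19, -18)

(19, -18)


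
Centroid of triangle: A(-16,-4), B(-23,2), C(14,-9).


Gx = (-16- 23+14)/3 = -25/3 = -8.3333
Gy = (-4+2- 9)/3 = -11/3 = -3.6667

G = (-8.3333, -3.6667)


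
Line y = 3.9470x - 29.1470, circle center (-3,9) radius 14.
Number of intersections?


Substitute y = 3.9470x - 29.1470: (x+ 3)^2 + (3.9470x- 29.1470-9)^2 = 196
Expand to Ax^2 + Bx + C = 0, where b-k = -38.147
A = 1+m^2 = 16.578809
B = 2(m(b-k) - h) = 2(3.9470*(-38.147) + 3) = -295.132418
C = h^2 + (b-k)^2 - r^2 = 9 + 1455.193609 - 196 = 1268.193609
disc = B^2-4AC = 87103.1442 - 84100.5585 = 3002.5857
disc > 0

2 intersection points


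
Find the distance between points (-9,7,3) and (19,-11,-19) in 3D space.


dx=28, dy=-18, dz=-22
d = sqrt(784+324+484) = sqrt(1592) = 39.8999

39.8999


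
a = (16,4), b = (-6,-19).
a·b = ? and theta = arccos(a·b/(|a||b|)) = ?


a·b = 16*(-6) + 4*(-19) = -96 - 76 = -172
|a| = sqrt(256+16) = 16.4924
|b| = sqrt(36+361) = 19.9249
cos(theta) = -172/(sqrt(272)*sqrt(397)) = -172/sqrt(107984) = -0.523418
theta = arccos(-172/sqrt(107984)) = 121.5618 degrees

a·b = -172, theta = 121.5618 deg


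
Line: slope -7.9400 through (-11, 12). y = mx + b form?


y - 12 = -7.9400(x + 11)
y = -7.9400x + 12 + 7.9400*(-11)
y = -7.9400x - 75.3400

y = -7.9400x - 75.3400


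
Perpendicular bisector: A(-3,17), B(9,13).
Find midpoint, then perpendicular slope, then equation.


Midpoint = (3, 15)
Slope of AB = dy/dx = -4/12 = -0.3333
Perp slope = -dx/dy = 12/4 = 3.0000
b = My - (perp slope)*Mx = 15 + (12*3)/(-4) = 15 - 9.0000 = 6.0000

y = 3.0000x + 6.0000


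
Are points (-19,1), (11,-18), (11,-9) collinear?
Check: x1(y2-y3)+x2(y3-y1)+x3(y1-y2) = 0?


-19*(-18+ 9) + 11*(-9-1) + 11*(1+ 18)
= 171 - 110 + 209 = 270

No, not collinear (determinant = 270)


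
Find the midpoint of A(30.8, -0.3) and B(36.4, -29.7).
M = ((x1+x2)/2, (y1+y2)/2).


Mx = (30.8 + 36.4)/2 = 67.2/2 = 33.6000
My = (-0.3 - 29.7)/2 = -30.0/2 = -15.0000

(33.6000, -15.0000)


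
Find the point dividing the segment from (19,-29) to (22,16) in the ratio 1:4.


Px = (1*22 + 4*19)/5 = 98/5 = 19.6000
Py = (1*16 + 4*(-29))/5 = -100/5 = -20.0000

P = (19.6000, -20.0000)


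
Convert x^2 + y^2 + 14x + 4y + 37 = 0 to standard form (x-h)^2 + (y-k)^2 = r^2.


h = -D/2 = -14/2 = -7
k = -E/2 = -4/2 = -2
r^2 = h^2 + k^2 - F = 49 + 4 - 37 = 16
r = 4

Center (-7, -2), radius = 4


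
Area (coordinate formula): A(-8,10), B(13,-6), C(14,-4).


-8*(-6+ 4) = 16
13*(-4-10) = -182
14*(10+ 6) = 224
sum = 58
Area = |58|/2 = 29.0000

29.0000 sq units


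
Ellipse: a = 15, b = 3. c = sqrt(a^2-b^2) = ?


c^2 = 15^2 - 3^2 = 225 - 9 = 216
c = sqrt(216) = 14.6969

c = 14.6969


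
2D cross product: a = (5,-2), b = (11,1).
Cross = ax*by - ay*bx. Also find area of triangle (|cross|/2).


cross = 5*1 + 2*11 = 5 + 22 = 27
Triangle area = |27|/2 = 27/2 = 13.5000

cross = 27, triangle area = 13.5000


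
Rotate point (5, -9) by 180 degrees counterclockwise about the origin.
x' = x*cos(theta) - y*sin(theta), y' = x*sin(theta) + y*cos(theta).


cos(180) = -1, sin(180) = 0
x' = 5*(-1) + 9*0 = -5
y' = 5*0 - 9*(-1) = 9

(-5, 9)


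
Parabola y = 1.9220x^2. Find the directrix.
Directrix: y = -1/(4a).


a = 1.9220
1/(4a) = 0.1301
directrix: y = -0.1301 = -0.1301

y = -0.1301


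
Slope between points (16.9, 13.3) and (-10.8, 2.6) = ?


dy = 2.6 - 13.3 = -10.7
dx = -10.8 - 16.9 = -27.7
m = -10.7/(-27.7) = 0.3863

m = 0.3863


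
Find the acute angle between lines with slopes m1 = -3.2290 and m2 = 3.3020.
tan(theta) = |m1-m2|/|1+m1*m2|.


m1-m2 = -6.531
1+m1*m2 = -9.662158
tan(theta) = |-6.531/(-9.662158)| = 0.675936
theta = arctan(|-6.531/(-9.662158)|) = 34.0562 degrees (acute angle)

34.0562 degrees


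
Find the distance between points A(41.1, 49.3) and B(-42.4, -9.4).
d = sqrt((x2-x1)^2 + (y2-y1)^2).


dx = -42.4 - 41.1 = -83.5
dy = -9.4 - 49.3 = -58.7
d = sqrt(6972.25 + 3445.69) = sqrt(10417.94) = 102.0683

102.0683


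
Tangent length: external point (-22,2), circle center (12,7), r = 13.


d = sqrt((-22-12)^2 + (2-7)^2) = sqrt(1156+25) = 34.3657
L = sqrt(1181.0000 - 169) = sqrt(1012.0000) = 31.8119

31.8119


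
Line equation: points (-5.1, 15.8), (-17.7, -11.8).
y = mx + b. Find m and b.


m = (-27.6)/(-12.6) = 2.1905
b = y1 - m*x1 = 15.8 - (-27.6*(-5.1))/(-12.6) = 15.8 + 11.1714 = 26.9714

y = 2.1905x + 26.9714


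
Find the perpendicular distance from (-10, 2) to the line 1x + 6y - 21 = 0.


|1*(-10) + 6*2 - 21| = |-19| = 19
sqrt(1 + 36) = sqrt(37) = 6.0828
d = 19/sqrt(37) = 3.1236

3.1236


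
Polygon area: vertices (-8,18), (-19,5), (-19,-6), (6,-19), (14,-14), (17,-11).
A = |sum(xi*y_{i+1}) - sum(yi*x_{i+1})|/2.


sum(xi*y_{i+1}) = -8*5 - 19*(-6) - 19*(-19) + 6*(-14) + 14*(-11) + 17*18 = 503
sum(yi*x_{i+1}) = 18*(-19) + 5*(-19) - 6*6 - 19*14 - 14*17 - 11*(-8) = -889
Area = |503 + 889|/2 = 1392/2 = 696.0000

696.0000 sq units


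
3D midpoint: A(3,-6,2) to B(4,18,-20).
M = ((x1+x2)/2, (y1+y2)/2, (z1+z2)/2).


Mx = (3+4)/2 = 3.5000
My = (-6+18)/2 = 6.0000
Mz = (2- 20)/2 = -9.0000

M = (3.5000, 6.0000, -9.0000)


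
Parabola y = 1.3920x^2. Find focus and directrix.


a = 1.3920
1/(4a) = 0.1796
Focus = (0, 0.1796)
Directrix: y = -0.1796

Focus = (0, 0.1796), Directrix: y = -0.1796


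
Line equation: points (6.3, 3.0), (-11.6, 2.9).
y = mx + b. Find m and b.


m = (-0.1)/(-17.9) = 0.0056
b = y1 - m*x1 = 3.0 - (-0.1*6.3)/(-17.9) = 3.0 - 0.0352 = 2.9648

y = 0.0056x + 2.9648


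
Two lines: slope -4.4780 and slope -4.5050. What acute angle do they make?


m1-m2 = 0.027
1+m1*m2 = 21.17339
tan(theta) = |0.027/21.17339| = 0.001275
theta = arctan(|0.027/21.17339|) = 0.0731 degrees (acute angle)

0.0731 degrees


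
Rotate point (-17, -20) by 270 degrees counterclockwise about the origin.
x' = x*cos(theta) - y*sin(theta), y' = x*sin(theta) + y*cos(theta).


cos(270) = 0, sin(270) = -1
x' = -17*0 + 20*(-1) = -20
y' = -17*(-1) - 20*0 = 17

(-20, 17)


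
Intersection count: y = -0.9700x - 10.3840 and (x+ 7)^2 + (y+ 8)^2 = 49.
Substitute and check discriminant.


Substitute y = -0.9700x - 10.3840: (x+ 7)^2 + (-0.9700x- 10.3840+ 8)^2 = 49
Expand to Ax^2 + Bx + C = 0, where b-k = -2.384
A = 1+m^2 = 1.9409
B = 2(m(b-k) - h) = 2(-0.9700*(-2.384) + 7) = 18.62496
C = h^2 + (b-k)^2 - r^2 = 49 + 5.683456 - 49 = 5.683456
disc = B^2-4AC = 346.8891 - 44.1241 = 302.7650
disc > 0

2 intersection points


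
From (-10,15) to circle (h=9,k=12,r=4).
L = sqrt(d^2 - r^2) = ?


d = sqrt((-10-9)^2 + (15-12)^2) = sqrt(361+9) = 19.2354
L = sqrt(370.0000 - 16) = sqrt(354.0000) = 18.8149

18.8149


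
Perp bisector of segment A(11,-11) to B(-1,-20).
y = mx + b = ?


Midpoint = (5, -15.5)
Slope of AB = dy/dx = -9/(-12) = 0.7500
Perp slope = -dx/dy = -12/9 = -1.3333
b = My - (perp slope)*Mx = -15.5 + (-12*5)/(-9) = -15.5 + 6.6667 = -8.8333

y = -1.3333x - 8.8333


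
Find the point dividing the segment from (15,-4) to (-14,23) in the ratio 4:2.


Px = (4*(-14) + 2*15)/6 = -26/6 = -4.3333
Py = (4*23 + 2*(-4))/6 = 84/6 = 14.0000

P = (-4.3333, 14.0000)


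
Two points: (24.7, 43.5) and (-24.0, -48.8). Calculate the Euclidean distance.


dx = -24.0 - 24.7 = -48.7
dy = -48.8 - 43.5 = -92.3
d = sqrt(2371.69 + 8519.29) = sqrt(10890.98) = 104.3599

104.3599


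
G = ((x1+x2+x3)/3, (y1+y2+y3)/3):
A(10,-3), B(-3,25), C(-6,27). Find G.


Gx = (10- 3- 6)/3 = 1/3 = 0.3333
Gy = (-3+25+27)/3 = 49/3 = 16.3333

G = (0.3333, 16.3333)


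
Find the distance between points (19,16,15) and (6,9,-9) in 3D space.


dx=-13, dy=-7, dz=-24
d = sqrt(169+49+576) = sqrt(794) = 28.1780

28.1780


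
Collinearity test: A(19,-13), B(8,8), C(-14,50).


19*(8-50) + 8*(50+ 13) - 14*(-13-8)
= -798 + 504 + 294 = 0

Yes, collinear (determinant = 0)


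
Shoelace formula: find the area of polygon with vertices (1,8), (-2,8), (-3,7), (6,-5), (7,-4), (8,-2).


sum(xi*y_{i+1}) = 1*8 - 2*7 - 3*(-5) + 6*(-4) + 7*(-2) + 8*8 = 35
sum(yi*x_{i+1}) = 8*(-2) + 8*(-3) + 7*6 - 5*7 - 4*8 - 2*1 = -67
Area = |35 + 67|/2 = 102/2 = 51.0000

51.0000 sq units


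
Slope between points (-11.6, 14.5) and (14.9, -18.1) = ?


dy = -18.1 - 14.5 = -32.6
dx = 14.9 + 11.6 = 26.5
m = -32.6/26.5 = -1.2302

m = -1.2302


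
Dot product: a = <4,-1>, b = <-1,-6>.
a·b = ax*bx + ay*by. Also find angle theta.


a·b = 4*(-1) - 1*(-6) = -4 + 6 = 2
|a| = sqrt(16+1) = 4.1231
|b| = sqrt(1+36) = 6.0828
cos(theta) = 2/(sqrt(17)*sqrt(37)) = 2/sqrt(629) = 0.079745
theta = arccos(2/sqrt(629)) = 85.4261 degrees

a·b = 2, theta = 85.4261 deg


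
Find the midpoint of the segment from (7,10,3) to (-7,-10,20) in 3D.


Mx = (7- 7)/2 = 0
My = (10- 10)/2 = 0
Mz = (3+20)/2 = 11.5000

M = (0, 0, 11.5000)


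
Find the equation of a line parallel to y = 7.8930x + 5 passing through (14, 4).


Parallel lines have equal slopes.
m2 = 7.8930
b2 = 4 - 7.8930*14 = -106.5020

y = 7.8930x - 106.5020


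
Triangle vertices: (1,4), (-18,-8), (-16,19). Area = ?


1*(-8-19) = -27
-18*(19-4) = -270
-16*(4+ 8) = -192
sum = -489
Area = |-489|/2 = 244.5000

244.5000 sq units


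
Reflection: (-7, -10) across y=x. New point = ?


Reflection rule for y=x: (y, x)
(-7, -10) -> (-10, -7)

(-10, -7)


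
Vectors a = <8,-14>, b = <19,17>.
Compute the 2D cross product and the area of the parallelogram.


cross = 8*17 + 14*19 = 136 + 266 = 402
Parallelogram area = |402| = 402

cross = 402, parallelogram area = 402


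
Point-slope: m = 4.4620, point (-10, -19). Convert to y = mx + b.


y + 19 = 4.4620(x + 10)
y = 4.4620x - 19 - 4.4620*(-10)
y = 4.4620x + 25.6200

y = 4.4620x + 25.6200


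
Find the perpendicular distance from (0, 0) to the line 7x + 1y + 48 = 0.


|7*0 + 1*0 + 48| = |48| = 48
sqrt(49 + 1) = sqrt(50) = 7.0711
d = 48/sqrt(50) = 6.7882

6.7882


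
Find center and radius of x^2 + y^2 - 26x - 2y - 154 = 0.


h = -D/2 = 26/2 = 13
k = -E/2 = 2/2 = 1
r^2 = h^2 + k^2 - F = 169 + 1 + 154 = 324
r = 18

Center (13, 1), radius = 18


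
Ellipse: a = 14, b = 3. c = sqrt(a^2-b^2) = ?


c^2 = 14^2 - 3^2 = 196 - 9 = 187
c = sqrt(187) = 13.6748

c = 13.6748


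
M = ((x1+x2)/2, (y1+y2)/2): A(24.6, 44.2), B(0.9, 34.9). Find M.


Mx = (24.6 + 0.9)/2 = 25.5/2 = 12.7500
My = (44.2 + 34.9)/2 = 79.1/2 = 39.5500

(12.7500, 39.5500)


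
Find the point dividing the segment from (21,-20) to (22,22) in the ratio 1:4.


Px = (1*22 + 4*21)/5 = 106/5 = 21.2000
Py = (1*22 + 4*(-20))/5 = -58/5 = -11.6000

P = (21.2000, -11.6000)


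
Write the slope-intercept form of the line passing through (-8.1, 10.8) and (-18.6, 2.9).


m = (-7.9)/(-10.5) = 0.7524
b = y1 - m*x1 = 10.8 - (-7.9*(-8.1))/(-10.5) = 10.8 + 6.0943 = 16.8943

y = 0.7524x + 16.8943


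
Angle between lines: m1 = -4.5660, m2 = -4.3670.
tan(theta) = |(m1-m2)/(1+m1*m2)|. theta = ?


m1-m2 = -0.199
1+m1*m2 = 20.939722
tan(theta) = |-0.199/20.939722| = 0.009503
theta = arctan(|-0.199/20.939722|) = 0.5445 degrees (acute angle)

0.5445 degrees


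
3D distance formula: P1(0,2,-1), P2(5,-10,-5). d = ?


dx=5, dy=-12, dz=-4
d = sqrt(25+144+16) = sqrt(185) = 13.6015

13.6015


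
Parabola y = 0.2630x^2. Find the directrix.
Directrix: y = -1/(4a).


a = 0.2630
1/(4a) = 0.9506
directrix: y = -0.9506 = -0.9506

y = -0.9506


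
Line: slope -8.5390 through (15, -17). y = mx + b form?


y + 17 = -8.5390(x - 15)
y = -8.5390x - 17 + 8.5390*15
y = -8.5390x + 111.0850

y = -8.5390x + 111.0850


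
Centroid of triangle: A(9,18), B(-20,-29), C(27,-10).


Gx = (9- 20+27)/3 = 16/3 = 5.3333
Gy = (18- 29- 10)/3 = -21/3 = -7.0000

G = (5.3333, -7.0000)


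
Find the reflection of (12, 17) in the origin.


Reflection rule for origin: (-x, -y)
(12, 17) -> (-12, -17)

(-12, -17)


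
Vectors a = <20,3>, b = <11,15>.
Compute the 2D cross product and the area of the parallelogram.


cross = 20*15 - 3*11 = 300 - 33 = 267
Parallelogram area = |267| = 267

cross = 267, parallelogram area = 267


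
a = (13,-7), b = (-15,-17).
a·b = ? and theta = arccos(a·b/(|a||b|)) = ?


a·b = 13*(-15) - 7*(-17) = -195 + 119 = -76
|a| = sqrt(169+49) = 14.7648
|b| = sqrt(225+289) = 22.6716
cos(theta) = -76/(sqrt(218)*sqrt(514)) = -76/sqrt(112052) = -0.227041
theta = arccos(-76/sqrt(112052)) = 103.1229 degrees

a·b = -76, theta = 103.1229 deg


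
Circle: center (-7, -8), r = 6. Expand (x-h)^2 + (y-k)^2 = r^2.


(x+ 7)^2 + (y+ 8)^2 = 6^2
D = -2h = 14, E = -2k = 16
F = h^2+k^2-r^2 = 49+64-36 = 77

x^2 + y^2 + 14x + 16y + 77 = 0


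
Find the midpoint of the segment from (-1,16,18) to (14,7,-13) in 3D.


Mx = (-1+14)/2 = 6.5000
My = (16+7)/2 = 11.5000
Mz = (18- 13)/2 = 2.5000

M = (6.5000, 11.5000, 2.5000)


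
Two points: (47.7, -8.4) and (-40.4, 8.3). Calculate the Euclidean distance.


dx = -40.4 - 47.7 = -88.1
dy = 8.3 + 8.4 = 16.7
d = sqrt(7761.61 + 278.89) = sqrt(8040.5) = 89.6688

89.6688


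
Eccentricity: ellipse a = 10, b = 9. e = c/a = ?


c = sqrt(100-81) = sqrt(19) = 4.3589
e = c/a = sqrt(19)/10 = 0.4359

e = 0.4359


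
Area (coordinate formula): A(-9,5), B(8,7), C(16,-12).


-9*(7+ 12) = -171
8*(-12-5) = -136
16*(5-7) = -32
sum = -339
Area = |-339|/2 = 169.5000

169.5000 sq units


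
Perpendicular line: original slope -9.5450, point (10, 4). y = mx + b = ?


Perpendicular slope = -1/m1 = -1/(-9.5450) = 0.1048
b2 = y0 - m2*x0 = 4 + 10/(-9.5450) = 4 - 1.0477 = 2.9523

y = 0.1048x + 2.9523


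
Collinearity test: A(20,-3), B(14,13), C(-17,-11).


20*(13+ 11) + 14*(-11+ 3) - 17*(-3-13)
= 480 - 112 + 272 = 640

No, not collinear (determinant = 640)


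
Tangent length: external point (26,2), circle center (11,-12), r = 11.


d = sqrt((26-11)^2 + (2+ 12)^2) = sqrt(225+196) = 20.5183
L = sqrt(421.0000 - 121) = sqrt(300.0000) = 17.3205

17.3205


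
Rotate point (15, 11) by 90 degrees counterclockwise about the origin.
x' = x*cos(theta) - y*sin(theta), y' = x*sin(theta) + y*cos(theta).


cos(90) = 0, sin(90) = 1
x' = 15*0 - 11*1 = -11
y' = 15*1 + 11*0 = 15

(-11, 15)


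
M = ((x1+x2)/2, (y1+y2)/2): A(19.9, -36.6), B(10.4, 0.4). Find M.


Mx = (19.9 + 10.4)/2 = 30.3/2 = 15.1500
My = (-36.6 + 0.4)/2 = -36.2/2 = -18.1000

(15.1500, -18.1000)


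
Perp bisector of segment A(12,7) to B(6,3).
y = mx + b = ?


Midpoint = (9, 5)
Slope of AB = dy/dx = -4/(-6) = 0.6667
Perp slope = -dx/dy = -6/4 = -1.5000
b = My - (perp slope)*Mx = 5 + (-6*9)/(-4) = 5 + 13.5000 = 18.5000

y = -1.5000x + 18.5000


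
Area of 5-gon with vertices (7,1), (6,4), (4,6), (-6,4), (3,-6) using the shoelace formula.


sum(xi*y_{i+1}) = 7*4 + 6*6 + 4*4 - 6*(-6) + 3*1 = 119
sum(yi*x_{i+1}) = 1*6 + 4*4 + 6*(-6) + 4*3 - 6*7 = -44
Area = |119 + 44|/2 = 163/2 = 81.5000

81.5000 sq units


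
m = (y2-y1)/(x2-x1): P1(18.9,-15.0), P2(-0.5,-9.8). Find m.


dy = -9.8 + 15.0 = 5.2
dx = -0.5 - 18.9 = -19.4
m = 5.2/(-19.4) = -0.2680

m = -0.2680


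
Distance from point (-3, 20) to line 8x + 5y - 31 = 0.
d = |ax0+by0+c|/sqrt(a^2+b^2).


|8*(-3) + 5*20 - 31| = |45| = 45
sqrt(64 + 25) = sqrt(89) = 9.4340
d = 45/sqrt(89) = 4.7700

4.7700


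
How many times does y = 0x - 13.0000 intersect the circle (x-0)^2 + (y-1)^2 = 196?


Substitute y = 0x - 13.0000: (x-0)^2 + (0x- 13.0000-1)^2 = 196
Expand to Ax^2 + Bx + C = 0, where b-k = -14
A = 1+m^2 = 1
B = 2(m(b-k) - h) = 2(0*(-14) - 0) = 0
C = h^2 + (b-k)^2 - r^2 = 0 + 196 - 196 = 0
disc = B^2-4AC = 0 - 0 = 0
disc = 0

1 intersection point (tangent)


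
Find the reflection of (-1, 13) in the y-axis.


Reflection rule for y-axis: (-x, y)
(-1, 13) -> (1, 13)

(1, 13)


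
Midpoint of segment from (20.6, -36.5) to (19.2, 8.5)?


Mx = (20.6 + 19.2)/2 = 39.8/2 = 19.9000
My = (-36.5 + 8.5)/2 = -28.0/2 = -14.0000

(19.9000, -14.0000)


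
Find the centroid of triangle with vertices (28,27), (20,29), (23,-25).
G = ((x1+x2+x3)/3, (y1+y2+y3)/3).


Gx = (28+20+23)/3 = 71/3 = 23.6667
Gy = (27+29- 25)/3 = 31/3 = 10.3333

G = (23.6667, 10.3333)


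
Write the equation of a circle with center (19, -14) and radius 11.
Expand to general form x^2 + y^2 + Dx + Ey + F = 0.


(x-19)^2 + (y+ 14)^2 = 11^2
D = -2h = -38, E = -2k = 28
F = h^2+k^2-r^2 = 361+196-121 = 436

x^2 + y^2 - 38x + 28y + 436 = 0


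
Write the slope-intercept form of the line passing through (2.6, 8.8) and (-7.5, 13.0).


m = (4.2)/(-10.1) = -0.4158
b = y1 - m*x1 = 8.8 - (4.2*2.6)/(-10.1) = 8.8 + 1.0812 = 9.8812

y = -0.4158x + 9.8812


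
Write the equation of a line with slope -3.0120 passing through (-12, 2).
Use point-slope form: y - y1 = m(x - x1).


y - 2 = -3.0120(x + 12)
y = -3.0120x + 2 + 3.0120*(-12)
y = -3.0120x - 34.1440

y = -3.0120x - 34.1440


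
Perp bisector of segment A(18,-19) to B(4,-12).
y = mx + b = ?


Midpoint = (11, -15.5)
Slope of AB = dy/dx = 7/(-14) = -0.5000
Perp slope = -dx/dy = 14/7 = 2.0000
b = My - (perp slope)*Mx = -15.5 + (-14*11)/7 = -15.5 - 22.0000 = -37.5000

y = 2.0000x - 37.5000


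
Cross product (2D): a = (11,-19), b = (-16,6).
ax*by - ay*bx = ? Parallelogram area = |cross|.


cross = 11*6 + 19*(-16) = 66 - 304 = -238
Parallelogram area = |-238| = 238

cross = -238, parallelogram area = 238


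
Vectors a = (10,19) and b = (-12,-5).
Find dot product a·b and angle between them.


a·b = 10*(-12) + 19*(-5) = -120 - 95 = -215
|a| = sqrt(100+361) = 21.4709
|b| = sqrt(144+25) = 13.0000
cos(theta) = -215/(sqrt(461)*sqrt(169)) = -215/sqrt(77909) = -0.770273
theta = arccos(-215/sqrt(77909)) = 140.3784 degrees

a·b = -215, theta = 140.3784 deg


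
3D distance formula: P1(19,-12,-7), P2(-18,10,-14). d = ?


dx=-37, dy=22, dz=-7
d = sqrt(1369+484+49) = sqrt(1902) = 43.6119

43.6119


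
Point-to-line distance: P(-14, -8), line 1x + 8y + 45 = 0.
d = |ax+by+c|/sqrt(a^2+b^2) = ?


|1*(-14) + 8*(-8) + 45| = |-33| = 33
sqrt(1 + 64) = sqrt(65) = 8.0623
d = 33/sqrt(65) = 4.0931

4.0931


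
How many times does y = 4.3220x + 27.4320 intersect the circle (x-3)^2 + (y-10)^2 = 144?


Substitute y = 4.3220x + 27.4320: (x-3)^2 + (4.3220x+27.4320-10)^2 = 144
Expand to Ax^2 + Bx + C = 0, where b-k = 17.432
A = 1+m^2 = 19.679684
B = 2(m(b-k) - h) = 2(4.3220*17.432 - 3) = 144.682208
C = h^2 + (b-k)^2 - r^2 = 9 + 303.874624 - 144 = 168.874624
disc = B^2-4AC = 20932.9413 - 13293.5969 = 7639.3444
disc > 0

2 intersection points


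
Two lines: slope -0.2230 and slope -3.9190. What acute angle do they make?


m1-m2 = 3.696
1+m1*m2 = 1.873937
tan(theta) = |3.696/1.873937| = 1.972318
theta = arctan(|3.696/1.873937|) = 63.1142 degrees (acute angle)

63.1142 degrees


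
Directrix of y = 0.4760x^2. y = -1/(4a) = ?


a = 0.4760
1/(4a) = 0.5252
directrix: y = -0.5252 = -0.5252

y = -0.5252


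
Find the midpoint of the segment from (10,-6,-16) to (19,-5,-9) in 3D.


Mx = (10+19)/2 = 14.5000
My = (-6- 5)/2 = -5.5000
Mz = (-16- 9)/2 = -12.5000

M = (14.5000, -5.5000, -12.5000)


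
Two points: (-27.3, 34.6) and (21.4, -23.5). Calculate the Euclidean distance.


dx = 21.4 + 27.3 = 48.7
dy = -23.5 - 34.6 = -58.1
d = sqrt(2371.69 + 3375.61) = sqrt(5747.3) = 75.8109

75.8109


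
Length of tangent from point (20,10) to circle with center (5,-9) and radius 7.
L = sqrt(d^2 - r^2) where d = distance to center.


d = sqrt((20-5)^2 + (10+ 9)^2) = sqrt(225+361) = 24.2074
L = sqrt(586.0000 - 49) = sqrt(537.0000) = 23.1733

23.1733


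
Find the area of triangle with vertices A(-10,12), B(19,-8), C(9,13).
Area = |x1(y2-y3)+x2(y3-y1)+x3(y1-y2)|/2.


-10*(-8-13) = 210
19*(13-12) = 19
9*(12+ 8) = 180
sum = 409
Area = |409|/2 = 204.5000

204.5000 sq units


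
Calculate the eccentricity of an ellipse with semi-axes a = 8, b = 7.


c = sqrt(64-49) = sqrt(15) = 3.8730
e = c/a = sqrt(15)/8 = 0.4841

e = 0.4841


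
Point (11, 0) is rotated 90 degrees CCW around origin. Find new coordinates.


cos(90) = 0, sin(90) = 1
x' = 11*0 - 0*1 = 0
y' = 11*1 + 0*0 = 11

(0, 11)


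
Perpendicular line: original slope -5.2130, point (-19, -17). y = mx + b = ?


Perpendicular slope = -1/m1 = -1/(-5.2130) = 0.1918
b2 = y0 - m2*x0 = -17 - 19/(-5.2130) = -17 + 3.6447 = -13.3553

y = 0.1918x - 13.3553


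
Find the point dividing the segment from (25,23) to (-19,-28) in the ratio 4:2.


Px = (4*(-19) + 2*25)/6 = -26/6 = -4.3333
Py = (4*(-28) + 2*23)/6 = -66/6 = -11.0000

P = (-4.3333, -11.0000)


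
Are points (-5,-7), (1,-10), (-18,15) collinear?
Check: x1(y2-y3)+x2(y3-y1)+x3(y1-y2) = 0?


-5*(-10-15) + 1*(15+ 7) - 18*(-7+ 10)
= 125 + 22 - 54 = 93

No, not collinear (determinant = 93)


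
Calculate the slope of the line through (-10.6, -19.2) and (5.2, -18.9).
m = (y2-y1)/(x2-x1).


dy = -18.9 + 19.2 = 0.3
dx = 5.2 + 10.6 = 15.8
m = 0.3/15.8 = 0.0190

m = 0.0190


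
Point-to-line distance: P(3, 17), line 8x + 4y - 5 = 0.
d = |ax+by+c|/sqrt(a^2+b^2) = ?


|8*3 + 4*17 - 5| = |87| = 87
sqrt(64 + 16) = sqrt(80) = 8.9443
d = 87/sqrt(80) = 9.7269

9.7269


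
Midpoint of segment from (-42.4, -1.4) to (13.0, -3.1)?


Mx = (-42.4 + 13.0)/2 = -29.4/2 = -14.7000
My = (-1.4 - 3.1)/2 = -4.5/2 = -2.2500

(-14.7000, -2.2500)


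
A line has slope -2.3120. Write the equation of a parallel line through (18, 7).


Parallel lines have equal slopes.
m2 = -2.3120
b2 = 7 + 2.3120*18 = 48.6160

y = -2.3120x + 48.6160


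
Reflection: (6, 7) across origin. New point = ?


Reflection rule for origin: (-x, -y)
(6, 7) -> (-6, -7)

(-6, -7)


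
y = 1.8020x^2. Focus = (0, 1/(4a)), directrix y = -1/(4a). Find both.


a = 1.8020
1/(4a) = 0.1387
Focus = (0, 0.1387)
Directrix: y = -0.1387

Focus = (0, 0.1387), Directrix: y = -0.1387


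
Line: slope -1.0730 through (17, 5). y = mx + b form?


y - 5 = -1.0730(x - 17)
y = -1.0730x + 5 + 1.0730*17
y = -1.0730x + 23.2410

y = -1.0730x + 23.2410


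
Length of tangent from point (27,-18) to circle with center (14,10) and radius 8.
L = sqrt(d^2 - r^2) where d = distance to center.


d = sqrt((27-14)^2 + (-18-10)^2) = sqrt(169+784) = 30.8707
L = sqrt(953.0000 - 64) = sqrt(889.0000) = 29.8161

29.8161


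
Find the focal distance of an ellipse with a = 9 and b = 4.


c^2 = 9^2 - 4^2 = 81 - 16 = 65
c = sqrt(65) = 8.0623

c = 8.0623


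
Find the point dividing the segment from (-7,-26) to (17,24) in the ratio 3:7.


Px = (3*17 + 7*(-7))/10 = 2/10 = 0.2000
Py = (3*24 + 7*(-26))/10 = -110/10 = -11.0000

P = (0.2000, -11.0000)


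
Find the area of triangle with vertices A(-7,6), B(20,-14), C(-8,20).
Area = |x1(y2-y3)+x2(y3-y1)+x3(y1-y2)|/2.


-7*(-14-20) = 238
20*(20-6) = 280
-8*(6+ 14) = -160
sum = 358
Area = |358|/2 = 179.0000

179.0000 sq units


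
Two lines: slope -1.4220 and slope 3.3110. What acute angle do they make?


m1-m2 = -4.733
1+m1*m2 = -3.708242
tan(theta) = |-4.733/(-3.708242)| = 1.276346
theta = arctan(|-4.733/(-3.708242)|) = 51.9218 degrees (acute angle)

51.9218 degrees


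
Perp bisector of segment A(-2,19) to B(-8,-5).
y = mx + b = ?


Midpoint = (-5, 7)
Slope of AB = dy/dx = -24/(-6) = 4.0000
Perp slope = -dx/dy = -6/24 = -0.2500
b = My - (perp slope)*Mx = 7 + (-6*(-5))/(-24) = 7 - 1.2500 = 5.7500

y = -0.2500x + 5.7500


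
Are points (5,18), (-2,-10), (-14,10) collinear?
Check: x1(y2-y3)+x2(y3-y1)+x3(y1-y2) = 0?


5*(-10-10) - 2*(10-18) - 14*(18+ 10)
= -100 + 16 - 392 = -476

No, not collinear (determinant = -476)


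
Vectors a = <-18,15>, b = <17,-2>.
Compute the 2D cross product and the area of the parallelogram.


cross = -18*(-2) - 15*17 = 36 - 255 = -219
Parallelogram area = |-219| = 219

cross = -219, parallelogram area = 219


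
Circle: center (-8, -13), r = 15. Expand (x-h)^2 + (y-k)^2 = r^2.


(x+ 8)^2 + (y+ 13)^2 = 15^2
D = -2h = 16, E = -2k = 26
F = h^2+k^2-r^2 = 64+169-225 = 8

x^2 + y^2 + 16x + 26y + 8 = 0


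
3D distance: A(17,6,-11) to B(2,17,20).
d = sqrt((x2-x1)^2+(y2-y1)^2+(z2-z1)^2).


dx=-15, dy=11, dz=31
d = sqrt(225+121+961) = sqrt(1307) = 36.1525

36.1525


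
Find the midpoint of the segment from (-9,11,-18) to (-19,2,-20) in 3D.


Mx = (-9- 19)/2 = -14.0000
My = (11+2)/2 = 6.5000
Mz = (-18- 20)/2 = -19.0000

M = (-14.0000, 6.5000, -19.0000)


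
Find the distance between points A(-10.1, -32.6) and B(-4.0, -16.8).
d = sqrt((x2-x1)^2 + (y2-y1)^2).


dx = -4.0 + 10.1 = 6.1
dy = -16.8 + 32.6 = 15.8
d = sqrt(37.21 + 249.64) = sqrt(286.85) = 16.9366

16.9366


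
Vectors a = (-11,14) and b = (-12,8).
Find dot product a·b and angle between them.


a·b = -11*(-12) + 14*8 = 132 + 112 = 244
|a| = sqrt(121+196) = 17.8045
|b| = sqrt(144+64) = 14.4222
cos(theta) = 244/(sqrt(317)*sqrt(208)) = 244/sqrt(65936) = 0.950230
theta = arccos(244/sqrt(65936)) = 18.1527 degrees

a·b = 244, theta = 18.1527 deg


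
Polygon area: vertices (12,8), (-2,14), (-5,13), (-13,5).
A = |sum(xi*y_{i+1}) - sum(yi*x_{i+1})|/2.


sum(xi*y_{i+1}) = 12*14 - 2*13 - 5*5 - 13*8 = 13
sum(yi*x_{i+1}) = 8*(-2) + 14*(-5) + 13*(-13) + 5*12 = -195
Area = |13 + 195|/2 = 208/2 = 104.0000

104.0000 sq units


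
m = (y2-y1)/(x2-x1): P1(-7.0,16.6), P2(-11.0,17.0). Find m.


dy = 17.0 - 16.6 = 0.4
dx = -11.0 + 7.0 = -4.0
m = 0.4/(-4.0) = -0.1000

m = -0.1000


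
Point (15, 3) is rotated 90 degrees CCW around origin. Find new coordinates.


cos(90) = 0, sin(90) = 1
x' = 15*0 - 3*1 = -3
y' = 15*1 + 3*0 = 15

(-3, 15)


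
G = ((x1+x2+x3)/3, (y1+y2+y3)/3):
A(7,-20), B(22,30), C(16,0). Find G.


Gx = (7+22+16)/3 = 45/3 = 15.0000
Gy = (-20+30+0)/3 = 10/3 = 3.3333

G = (15.0000, 3.3333)


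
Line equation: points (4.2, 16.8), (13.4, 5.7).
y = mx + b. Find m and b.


m = (-11.1)/(9.2) = -1.2065
b = y1 - m*x1 = 16.8 - (-11.1*4.2)/(9.2) = 16.8 + 5.0674 = 21.8674

y = -1.2065x + 21.8674


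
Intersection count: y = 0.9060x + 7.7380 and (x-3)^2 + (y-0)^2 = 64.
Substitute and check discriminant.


Substitute y = 0.9060x + 7.7380: (x-3)^2 + (0.9060x+7.7380-0)^2 = 64
Expand to Ax^2 + Bx + C = 0, where b-k = 7.738
A = 1+m^2 = 1.820836
B = 2(m(b-k) - h) = 2(0.9060*7.738 - 3) = 8.021256
C = h^2 + (b-k)^2 - r^2 = 9 + 59.876644 - 64 = 4.876644
disc = B^2-4AC = 64.3405 - 35.5183 = 28.8222
disc > 0

2 intersection points


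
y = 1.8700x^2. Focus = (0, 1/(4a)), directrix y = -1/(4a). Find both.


a = 1.8700
1/(4a) = 0.1337
Focus = (0, 0.1337)
Directrix: y = -0.1337

Focus = (0, 0.1337), Directrix: y = -0.1337


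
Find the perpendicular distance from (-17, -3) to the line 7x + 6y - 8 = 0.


|7*(-17) + 6*(-3) - 8| = |-145| = 145
sqrt(49 + 36) = sqrt(85) = 9.2195
d = 145/sqrt(85) = 15.7275

15.7275


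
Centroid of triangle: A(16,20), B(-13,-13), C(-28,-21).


Gx = (16- 13- 28)/3 = -25/3 = -8.3333
Gy = (20- 13- 21)/3 = -14/3 = -4.6667

G = (-8.3333, -4.6667)


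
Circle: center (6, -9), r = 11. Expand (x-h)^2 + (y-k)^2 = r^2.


(x-6)^2 + (y+ 9)^2 = 11^2
D = -2h = -12, E = -2k = 18
F = h^2+k^2-r^2 = 36+81-121 = -4

x^2 + y^2 - 12x + 18y - 4 = 0


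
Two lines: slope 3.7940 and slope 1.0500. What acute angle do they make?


m1-m2 = 2.744
1+m1*m2 = 4.9837
tan(theta) = |2.744/4.9837| = 0.550595
theta = arctan(|2.744/4.9837|) = 28.8370 degrees (acute angle)

28.8370 degrees


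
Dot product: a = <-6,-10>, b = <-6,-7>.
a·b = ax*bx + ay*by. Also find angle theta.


a·b = -6*(-6) - 10*(-7) = 36 + 70 = 106
|a| = sqrt(36+100) = 11.6619
|b| = sqrt(36+49) = 9.2195
cos(theta) = 106/(sqrt(136)*sqrt(85)) = 106/sqrt(11560) = 0.985887
theta = arccos(106/sqrt(11560)) = 9.6375 degrees

a·b = 106, theta = 9.6375 deg


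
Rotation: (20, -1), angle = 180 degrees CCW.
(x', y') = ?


cos(180) = -1, sin(180) = 0
x' = 20*(-1) + 1*0 = -20
y' = 20*0 - 1*(-1) = 1

(-20, 1)


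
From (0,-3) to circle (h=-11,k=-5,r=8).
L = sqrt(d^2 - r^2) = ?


d = sqrt((0+ 11)^2 + (-3+ 5)^2) = sqrt(121+4) = 11.1803
L = sqrt(125.0000 - 64) = sqrt(61.0000) = 7.8102

7.8102


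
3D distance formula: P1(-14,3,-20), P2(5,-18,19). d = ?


dx=19, dy=-21, dz=39
d = sqrt(361+441+1521) = sqrt(2323) = 48.1975

48.1975


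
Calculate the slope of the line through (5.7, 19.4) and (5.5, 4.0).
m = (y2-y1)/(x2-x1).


dy = 4.0 - 19.4 = -15.4
dx = 5.5 - 5.7 = -0.2
m = -15.4/(-0.2) = 77.0000

m = 77.0000


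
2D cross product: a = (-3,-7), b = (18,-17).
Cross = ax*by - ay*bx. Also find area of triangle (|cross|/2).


cross = -3*(-17) + 7*18 = 51 + 126 = 177
Triangle area = |177|/2 = 177/2 = 88.5000

cross = 177, triangle area = 88.5000


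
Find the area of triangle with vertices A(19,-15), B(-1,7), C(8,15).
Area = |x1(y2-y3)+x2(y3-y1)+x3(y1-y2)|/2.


19*(7-15) = -152
-1*(15+ 15) = -30
8*(-15-7) = -176
sum = -358
Area = |-358|/2 = 179.0000

179.0000 sq units


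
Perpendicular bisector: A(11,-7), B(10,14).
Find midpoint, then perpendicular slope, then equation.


Midpoint = (10.5, 3.5)
Slope of AB = dy/dx = 21/(-1) = -21.0000
Perp slope = -dx/dy = 1/21 = 0.0476
b = My - (perp slope)*Mx = 3.5 + (-1*10.5)/21 = 3.5 - 0.5000 = 3.0000

y = 0.0476x + 3.0000


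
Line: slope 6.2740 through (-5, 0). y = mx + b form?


y - 0 = 6.2740(x + 5)
y = 6.2740x + 0 - 6.2740*(-5)
y = 6.2740x + 31.3700

y = 6.2740x + 31.3700


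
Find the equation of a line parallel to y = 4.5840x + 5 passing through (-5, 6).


Parallel lines have equal slopes.
m2 = 4.5840
b2 = 6 - 4.5840*(-5) = 28.9200

y = 4.5840x + 28.9200


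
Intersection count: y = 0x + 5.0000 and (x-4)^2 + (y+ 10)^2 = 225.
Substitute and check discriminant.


Substitute y = 0x + 5.0000: (x-4)^2 + (0x+5.0000+ 10)^2 = 225
Expand to Ax^2 + Bx + C = 0, where b-k = 15
A = 1+m^2 = 1
B = 2(m(b-k) - h) = 2(0*15 - 4) = -8
C = h^2 + (b-k)^2 - r^2 = 16 + 225 - 225 = 16
disc = B^2-4AC = 64.0000 - 64.0000 = 0
disc = 0

1 intersection point (tangent)


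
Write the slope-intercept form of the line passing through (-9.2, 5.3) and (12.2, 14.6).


m = (9.3)/(21.4) = 0.4346
b = y1 - m*x1 = 5.3 - (9.3*(-9.2))/(21.4) = 5.3 + 3.9981 = 9.2981

y = 0.4346x + 9.2981


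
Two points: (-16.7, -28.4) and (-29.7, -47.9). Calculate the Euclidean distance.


dx = -29.7 + 16.7 = -13.0
dy = -47.9 + 28.4 = -19.5
d = sqrt(169.0 + 380.25) = sqrt(549.25) = 23.4361

23.4361


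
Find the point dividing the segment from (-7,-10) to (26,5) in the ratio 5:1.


Px = (5*26 + 1*(-7))/6 = 123/6 = 20.5000
Py = (5*5 + 1*(-10))/6 = 15/6 = 2.5000

P = (20.5000, 2.5000)


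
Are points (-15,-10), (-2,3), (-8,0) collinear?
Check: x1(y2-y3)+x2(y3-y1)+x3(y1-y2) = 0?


-15*(3-0) - 2*(0+ 10) - 8*(-10-3)
= -45 - 20 + 104 = 39

No, not collinear (determinant = 39)


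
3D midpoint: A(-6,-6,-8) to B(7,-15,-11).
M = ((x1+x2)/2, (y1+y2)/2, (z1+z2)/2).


Mx = (-6+7)/2 = 0.5000
My = (-6- 15)/2 = -10.5000
Mz = (-8- 11)/2 = -9.5000

M = (0.5000, -10.5000, -9.5000)


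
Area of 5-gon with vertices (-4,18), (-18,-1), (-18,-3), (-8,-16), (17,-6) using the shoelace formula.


sum(xi*y_{i+1}) = -4*(-1) - 18*(-3) - 18*(-16) - 8*(-6) + 17*18 = 700
sum(yi*x_{i+1}) = 18*(-18) - 1*(-18) - 3*(-8) - 16*17 - 6*(-4) = -530
Area = |700 + 530|/2 = 1230/2 = 615.0000

615.0000 sq units


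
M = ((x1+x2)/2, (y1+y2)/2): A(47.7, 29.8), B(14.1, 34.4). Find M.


Mx = (47.7 + 14.1)/2 = 61.8/2 = 30.9000
My = (29.8 + 34.4)/2 = 64.2/2 = 32.1000

(30.9000, 32.1000)


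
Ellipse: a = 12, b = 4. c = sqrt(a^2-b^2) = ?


c^2 = 12^2 - 4^2 = 144 - 16 = 128
c = sqrt(128) = 11.3137

c = 11.3137


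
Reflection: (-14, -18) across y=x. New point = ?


Reflection rule for y=x: (y, x)
(-14, -18) -> (-18, -14)

(-18, -14)


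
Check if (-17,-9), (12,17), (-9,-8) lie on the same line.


-17*(17+ 8) + 12*(-8+ 9) - 9*(-9-17)
= -425 + 12 + 234 = -179

No, not collinear (determinant = -179)


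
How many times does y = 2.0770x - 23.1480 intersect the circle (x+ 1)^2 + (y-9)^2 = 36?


Substitute y = 2.0770x - 23.1480: (x+ 1)^2 + (2.0770x- 23.1480-9)^2 = 36
Expand to Ax^2 + Bx + C = 0, where b-k = -32.148
A = 1+m^2 = 5.313929
B = 2(m(b-k) - h) = 2(2.0770*(-32.148) + 1) = -131.542792
C = h^2 + (b-k)^2 - r^2 = 1 + 1033.493904 - 36 = 998.493904
disc = B^2-4AC = 17303.5061 - 21223.7029 = -3920.1968
disc < 0

0 intersection points


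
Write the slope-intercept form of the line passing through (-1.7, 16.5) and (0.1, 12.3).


m = (-4.2)/(1.8) = -2.3333
b = y1 - m*x1 = 16.5 - (-4.2*(-1.7))/(1.8) = 16.5 - 3.9667 = 12.5333

y = -2.3333x + 12.5333


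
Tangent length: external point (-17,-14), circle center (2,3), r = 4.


d = sqrt((-17-2)^2 + (-14-3)^2) = sqrt(361+289) = 25.4951
L = sqrt(650.0000 - 16) = sqrt(634.0000) = 25.1794

25.1794


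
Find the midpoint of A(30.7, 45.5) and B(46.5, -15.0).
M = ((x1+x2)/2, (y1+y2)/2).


Mx = (30.7 + 46.5)/2 = 77.2/2 = 38.6000
My = (45.5 - 15.0)/2 = 30.5/2 = 15.2500

(38.6000, 15.2500)


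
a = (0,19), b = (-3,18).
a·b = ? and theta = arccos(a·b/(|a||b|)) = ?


a·b = 0*(-3) + 19*18 = 0 + 342 = 342
|a| = sqrt(0+361) = 19.0000
|b| = sqrt(9+324) = 18.2483
cos(theta) = 342/(sqrt(361)*sqrt(333)) = 342/sqrt(120213) = 0.986394
theta = arccos(342/sqrt(120213)) = 9.4623 degrees

a·b = 342, theta = 9.4623 deg


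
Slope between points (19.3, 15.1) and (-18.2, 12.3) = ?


dy = 12.3 - 15.1 = -2.8
dx = -18.2 - 19.3 = -37.5
m = -2.8/(-37.5) = 0.0747

m = 0.0747


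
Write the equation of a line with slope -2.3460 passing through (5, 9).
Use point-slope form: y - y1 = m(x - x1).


y - 9 = -2.3460(x - 5)
y = -2.3460x + 9 + 2.3460*5
y = -2.3460x + 20.7300

y = -2.3460x + 20.7300


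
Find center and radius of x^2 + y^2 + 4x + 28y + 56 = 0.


h = -D/2 = -4/2 = -2
k = -E/2 = -28/2 = -14
r^2 = h^2 + k^2 - F = 4 + 196 - 56 = 144
r = 12

Center (-2, -14), radius = 12


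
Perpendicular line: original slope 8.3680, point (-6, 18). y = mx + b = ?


Perpendicular slope = -1/m1 = -1/8.3680 = -0.1195
b2 = y0 - m2*x0 = 18 - 6/8.3680 = 18 - 0.7170 = 17.2830

y = -0.1195x + 17.2830


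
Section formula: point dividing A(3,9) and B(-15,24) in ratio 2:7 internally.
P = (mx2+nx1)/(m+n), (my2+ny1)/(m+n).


Px = (2*(-15) + 7*3)/9 = -9/9 = -1.0000
Py = (2*24 + 7*9)/9 = 111/9 = 12.3333

P = (-1.0000, 12.3333)
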